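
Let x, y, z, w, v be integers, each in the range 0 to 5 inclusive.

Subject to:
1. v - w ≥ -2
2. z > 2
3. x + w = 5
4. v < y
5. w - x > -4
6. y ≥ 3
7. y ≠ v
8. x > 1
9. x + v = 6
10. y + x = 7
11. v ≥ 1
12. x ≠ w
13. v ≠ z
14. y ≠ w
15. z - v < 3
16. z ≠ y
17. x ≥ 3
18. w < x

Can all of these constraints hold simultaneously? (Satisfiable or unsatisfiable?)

Satisfiable

Try x = 4, y = 3, z = 4, w = 1, v = 2.
Check constraint 1: v - w = 1; constraint 3: x + w = 5; constraint 5: w - x = -3. The remaining constraints are straightforward to verify.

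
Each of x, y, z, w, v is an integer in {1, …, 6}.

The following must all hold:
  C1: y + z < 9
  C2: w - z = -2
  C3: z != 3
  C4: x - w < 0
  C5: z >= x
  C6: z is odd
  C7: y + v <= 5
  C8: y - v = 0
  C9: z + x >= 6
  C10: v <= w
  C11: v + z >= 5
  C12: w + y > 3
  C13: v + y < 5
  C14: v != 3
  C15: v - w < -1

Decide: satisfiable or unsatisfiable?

The assignment x = 1, y = 1, z = 5, w = 3, v = 1 works:
  constraint 1 holds since y + z = 6.
  constraint 2 holds since w - z = -2.
The rest check out directly.

Satisfiable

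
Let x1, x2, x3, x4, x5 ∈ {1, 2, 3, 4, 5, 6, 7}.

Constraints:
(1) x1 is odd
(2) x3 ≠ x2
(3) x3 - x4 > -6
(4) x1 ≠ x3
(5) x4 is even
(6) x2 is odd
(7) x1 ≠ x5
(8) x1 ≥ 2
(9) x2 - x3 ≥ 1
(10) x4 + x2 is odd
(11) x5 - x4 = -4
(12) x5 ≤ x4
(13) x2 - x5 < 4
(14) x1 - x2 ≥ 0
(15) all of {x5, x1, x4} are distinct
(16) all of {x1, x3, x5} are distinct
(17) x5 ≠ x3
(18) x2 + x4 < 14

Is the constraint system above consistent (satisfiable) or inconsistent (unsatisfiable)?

One satisfying assignment is x1 = 5, x2 = 5, x3 = 1, x4 = 6, x5 = 2.
For the less obvious constraints — constraint 3: x3 - x4 = -5; constraint 9: x2 - x3 = 4 — and the others hold by inspection.

Satisfiable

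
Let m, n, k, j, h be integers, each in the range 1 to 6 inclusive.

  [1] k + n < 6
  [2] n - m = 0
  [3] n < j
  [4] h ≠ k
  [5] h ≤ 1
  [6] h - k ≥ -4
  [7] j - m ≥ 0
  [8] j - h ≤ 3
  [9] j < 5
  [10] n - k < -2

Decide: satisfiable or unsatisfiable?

Satisfiable

Try m = 1, n = 1, k = 4, j = 4, h = 1.
Check constraint 1: k + n = 5; constraint 2: n - m = 0. The remaining constraints are straightforward to verify.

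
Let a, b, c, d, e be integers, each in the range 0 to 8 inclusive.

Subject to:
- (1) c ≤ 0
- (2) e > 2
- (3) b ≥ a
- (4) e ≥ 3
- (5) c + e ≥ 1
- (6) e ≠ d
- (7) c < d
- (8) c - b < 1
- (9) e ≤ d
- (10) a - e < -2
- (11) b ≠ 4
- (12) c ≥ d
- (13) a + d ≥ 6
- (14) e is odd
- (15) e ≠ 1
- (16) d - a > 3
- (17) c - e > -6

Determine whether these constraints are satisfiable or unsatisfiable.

From constraints 4 and 9: d ≥ e and e ≥ 3, so d ≥ 3. From constraints 1 and 12: d ≤ c and c ≤ 0, so d ≤ 0. But 0 < 3, so no value of d works.

Unsatisfiable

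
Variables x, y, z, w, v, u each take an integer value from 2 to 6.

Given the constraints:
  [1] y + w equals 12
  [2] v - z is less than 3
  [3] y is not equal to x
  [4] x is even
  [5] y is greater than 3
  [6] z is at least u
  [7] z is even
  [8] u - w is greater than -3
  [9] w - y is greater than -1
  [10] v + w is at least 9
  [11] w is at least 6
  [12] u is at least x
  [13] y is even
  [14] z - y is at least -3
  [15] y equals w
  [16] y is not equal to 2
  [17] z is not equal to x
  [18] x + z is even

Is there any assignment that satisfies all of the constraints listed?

Take x = 2, y = 6, z = 6, w = 6, v = 6, u = 6. Then constraint 1: y + w = 12; constraint 2: v - z = 0; constraint 8: u - w = 0, and every other listed constraint is also met.

Satisfiable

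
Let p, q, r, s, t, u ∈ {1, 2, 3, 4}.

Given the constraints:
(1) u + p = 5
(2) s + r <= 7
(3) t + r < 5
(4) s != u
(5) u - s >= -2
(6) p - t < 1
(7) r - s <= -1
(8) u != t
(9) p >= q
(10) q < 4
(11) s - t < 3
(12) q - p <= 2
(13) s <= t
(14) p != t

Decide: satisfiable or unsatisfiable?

Satisfiable

The assignment p = 1, q = 1, r = 1, s = 3, t = 3, u = 4 works:
  constraint 1 holds since u + p = 5.
  constraint 2 holds since s + r = 4.
The rest check out directly.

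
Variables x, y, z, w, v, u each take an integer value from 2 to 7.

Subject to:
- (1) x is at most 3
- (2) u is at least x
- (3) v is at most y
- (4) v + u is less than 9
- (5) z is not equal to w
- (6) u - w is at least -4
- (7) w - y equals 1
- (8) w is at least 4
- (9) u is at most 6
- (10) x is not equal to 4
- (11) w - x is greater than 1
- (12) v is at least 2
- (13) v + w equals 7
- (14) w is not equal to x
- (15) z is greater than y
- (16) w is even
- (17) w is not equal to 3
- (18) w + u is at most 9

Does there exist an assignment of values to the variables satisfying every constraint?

Take x = 2, y = 3, z = 7, w = 4, v = 3, u = 3. Then constraint 4: v + u = 6; constraint 6: u - w = -1; constraint 7: w - y = 1, and every other listed constraint is also met.

Satisfiable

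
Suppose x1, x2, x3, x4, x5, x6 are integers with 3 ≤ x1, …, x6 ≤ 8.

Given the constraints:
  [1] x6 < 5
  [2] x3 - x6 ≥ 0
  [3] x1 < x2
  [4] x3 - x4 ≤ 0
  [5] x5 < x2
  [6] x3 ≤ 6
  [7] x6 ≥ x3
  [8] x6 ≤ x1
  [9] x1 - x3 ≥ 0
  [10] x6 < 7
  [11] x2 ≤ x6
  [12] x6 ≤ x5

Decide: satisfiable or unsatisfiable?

Constraints 2, 3, 9, and 11 give x6 ≤ x3, x3 ≤ x1, x1 < x2, x2 ≤ x6. Chaining: x6 ≤ x3 ≤ x1 < x2 ≤ x6, which forces x6 < x6 — impossible.

Unsatisfiable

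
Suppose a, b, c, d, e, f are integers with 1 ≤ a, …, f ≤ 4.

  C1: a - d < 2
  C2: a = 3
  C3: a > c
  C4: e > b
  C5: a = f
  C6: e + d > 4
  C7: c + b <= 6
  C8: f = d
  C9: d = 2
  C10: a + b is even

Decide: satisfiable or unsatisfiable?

Constraint 2 fixes a = 3 and constraint 9 fixes d = 2. Constraints 5 and 8 give a = f = d, so a = d. But 3 ≠ 2 — contradiction.

Unsatisfiable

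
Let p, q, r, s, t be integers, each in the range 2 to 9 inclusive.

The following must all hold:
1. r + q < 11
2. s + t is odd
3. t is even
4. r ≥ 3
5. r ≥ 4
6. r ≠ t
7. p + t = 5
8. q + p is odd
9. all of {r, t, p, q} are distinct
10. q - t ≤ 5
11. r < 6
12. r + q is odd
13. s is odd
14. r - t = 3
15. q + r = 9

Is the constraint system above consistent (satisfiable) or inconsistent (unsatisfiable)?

Satisfiable

The assignment p = 3, q = 4, r = 5, s = 9, t = 2 works:
  constraint 1 holds since r + q = 9.
  constraint 7 holds since p + t = 5.
  constraint 10 holds since q - t = 2.
The rest check out directly.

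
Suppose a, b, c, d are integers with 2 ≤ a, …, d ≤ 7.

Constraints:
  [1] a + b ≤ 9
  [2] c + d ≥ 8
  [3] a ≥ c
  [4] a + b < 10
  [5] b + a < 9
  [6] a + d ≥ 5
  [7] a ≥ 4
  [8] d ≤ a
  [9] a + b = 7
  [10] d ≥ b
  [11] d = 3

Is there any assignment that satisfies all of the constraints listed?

Satisfiable

Take a = 5, b = 2, c = 5, d = 3. Then constraint 1: a + b = 7; constraint 2: c + d = 8, and every other listed constraint is also met.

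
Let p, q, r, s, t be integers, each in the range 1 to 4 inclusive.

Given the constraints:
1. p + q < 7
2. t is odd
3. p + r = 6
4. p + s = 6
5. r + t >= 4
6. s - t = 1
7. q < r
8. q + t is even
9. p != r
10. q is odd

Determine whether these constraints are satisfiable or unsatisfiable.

Satisfiable

Try p = 2, q = 3, r = 4, s = 4, t = 3.
Check constraint 1: p + q = 5; constraint 3: p + r = 6; constraint 4: p + s = 6. The remaining constraints are straightforward to verify.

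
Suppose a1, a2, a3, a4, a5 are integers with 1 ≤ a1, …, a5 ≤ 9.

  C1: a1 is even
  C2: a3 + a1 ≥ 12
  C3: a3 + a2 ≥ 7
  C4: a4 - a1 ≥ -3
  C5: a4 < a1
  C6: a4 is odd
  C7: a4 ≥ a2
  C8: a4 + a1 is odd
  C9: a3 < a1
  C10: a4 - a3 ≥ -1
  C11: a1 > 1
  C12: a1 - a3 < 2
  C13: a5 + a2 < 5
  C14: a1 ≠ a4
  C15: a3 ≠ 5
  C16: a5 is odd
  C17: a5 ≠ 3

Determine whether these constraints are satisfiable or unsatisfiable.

Setting (a1, a2, a3, a4, a5) = (8, 2, 7, 7, 1) satisfies everything: constraint 2: a3 + a1 = 15; constraint 3: a3 + a2 = 9; constraint 4: a4 - a1 = -1, and the others follow.

Satisfiable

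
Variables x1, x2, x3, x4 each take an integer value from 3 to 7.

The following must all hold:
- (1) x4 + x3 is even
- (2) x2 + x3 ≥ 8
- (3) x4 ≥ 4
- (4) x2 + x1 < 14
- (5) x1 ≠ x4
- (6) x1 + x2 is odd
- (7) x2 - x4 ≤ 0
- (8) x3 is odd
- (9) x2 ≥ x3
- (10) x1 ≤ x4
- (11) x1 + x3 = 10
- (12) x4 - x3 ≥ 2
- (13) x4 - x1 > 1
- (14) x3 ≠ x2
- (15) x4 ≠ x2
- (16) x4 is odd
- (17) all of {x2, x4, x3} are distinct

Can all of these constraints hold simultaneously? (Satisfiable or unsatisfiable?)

Take x1 = 5, x2 = 6, x3 = 5, x4 = 7. Then constraint 2: x2 + x3 = 11; constraint 4: x2 + x1 = 11; constraint 7: x2 - x4 = -1, and every other listed constraint is also met.

Satisfiable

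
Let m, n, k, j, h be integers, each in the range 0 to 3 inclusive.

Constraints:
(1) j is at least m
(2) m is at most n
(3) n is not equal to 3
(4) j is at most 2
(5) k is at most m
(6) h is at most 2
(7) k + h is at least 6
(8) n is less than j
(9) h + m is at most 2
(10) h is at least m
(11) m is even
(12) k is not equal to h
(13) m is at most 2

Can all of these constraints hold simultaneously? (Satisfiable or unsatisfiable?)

Unsatisfiable

From constraints 5 and 13: k ≤ m ≤ 2. From constraint 6: h ≤ 2. Hence k + h ≤ 4. But constraint 7 requires k + h ≥ 6, and 6 > 4. Contradiction.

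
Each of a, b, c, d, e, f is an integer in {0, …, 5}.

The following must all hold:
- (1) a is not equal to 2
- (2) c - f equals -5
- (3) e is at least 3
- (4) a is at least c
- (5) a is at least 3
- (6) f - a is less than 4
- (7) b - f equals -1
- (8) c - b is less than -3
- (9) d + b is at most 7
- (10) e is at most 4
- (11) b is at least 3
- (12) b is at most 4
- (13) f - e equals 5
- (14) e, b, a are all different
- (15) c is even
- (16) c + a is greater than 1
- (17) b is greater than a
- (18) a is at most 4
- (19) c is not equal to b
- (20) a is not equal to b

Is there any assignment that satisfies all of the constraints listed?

Constraints 3, 5, 10, 11, 12, and 18 confine each of e, b, a to the 2 values {3, 4}.
Constraint 14 requires all 3 of them to be distinct, but only 2 values are available — impossible by the pigeonhole principle.

Unsatisfiable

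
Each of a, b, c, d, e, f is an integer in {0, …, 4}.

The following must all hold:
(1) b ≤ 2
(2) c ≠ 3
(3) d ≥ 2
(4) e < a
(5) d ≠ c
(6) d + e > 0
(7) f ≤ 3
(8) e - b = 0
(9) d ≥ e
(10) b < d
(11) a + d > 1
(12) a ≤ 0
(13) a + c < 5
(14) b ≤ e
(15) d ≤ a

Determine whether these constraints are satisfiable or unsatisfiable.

From constraints 3 and 15: a ≥ d and d ≥ 2, so a ≥ 2. From constraint 12: a ≤ 0. But 0 < 2, so no value of a works.

Unsatisfiable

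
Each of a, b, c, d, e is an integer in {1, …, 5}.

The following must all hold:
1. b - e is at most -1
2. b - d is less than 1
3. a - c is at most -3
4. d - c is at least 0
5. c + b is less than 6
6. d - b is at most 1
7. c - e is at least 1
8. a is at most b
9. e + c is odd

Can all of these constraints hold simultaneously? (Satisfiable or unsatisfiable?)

Unsatisfiable

Constraints 1, 4, 6, and 7 give e − b ≥ 1, b − d ≥ -1, d − c ≥ 0, c − e ≥ 1.
Adding all 4 inequalities: the left sides telescope to 0, and the right sides sum to 1 + (-1) + 0 + 1 = 1. So 0 ≥ 1, which is false.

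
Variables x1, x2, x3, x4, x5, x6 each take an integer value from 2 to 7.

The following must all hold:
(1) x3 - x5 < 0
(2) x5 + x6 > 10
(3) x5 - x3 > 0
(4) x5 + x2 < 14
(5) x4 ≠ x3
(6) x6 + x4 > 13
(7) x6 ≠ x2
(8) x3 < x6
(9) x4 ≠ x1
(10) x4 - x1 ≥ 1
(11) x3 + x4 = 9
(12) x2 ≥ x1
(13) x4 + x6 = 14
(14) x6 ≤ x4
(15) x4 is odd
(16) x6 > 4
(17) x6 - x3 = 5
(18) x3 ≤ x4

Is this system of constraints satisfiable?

Satisfiable

Setting (x1, x2, x3, x4, x5, x6) = (6, 6, 2, 7, 5, 7) satisfies everything: constraint 1: x3 - x5 = -3; constraint 2: x5 + x6 = 12, and the others follow.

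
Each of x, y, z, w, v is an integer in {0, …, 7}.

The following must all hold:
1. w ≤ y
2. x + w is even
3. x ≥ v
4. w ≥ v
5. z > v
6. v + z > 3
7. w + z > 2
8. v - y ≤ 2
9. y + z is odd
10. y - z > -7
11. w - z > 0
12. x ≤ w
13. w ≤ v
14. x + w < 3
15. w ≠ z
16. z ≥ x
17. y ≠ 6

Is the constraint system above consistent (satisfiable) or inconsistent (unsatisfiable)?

Unsatisfiable

Constraints 3, 11, 13, and 16 give z < w, w ≤ v, v ≤ x, x ≤ z. Chaining: z < w ≤ v ≤ x ≤ z, which forces z < z — impossible.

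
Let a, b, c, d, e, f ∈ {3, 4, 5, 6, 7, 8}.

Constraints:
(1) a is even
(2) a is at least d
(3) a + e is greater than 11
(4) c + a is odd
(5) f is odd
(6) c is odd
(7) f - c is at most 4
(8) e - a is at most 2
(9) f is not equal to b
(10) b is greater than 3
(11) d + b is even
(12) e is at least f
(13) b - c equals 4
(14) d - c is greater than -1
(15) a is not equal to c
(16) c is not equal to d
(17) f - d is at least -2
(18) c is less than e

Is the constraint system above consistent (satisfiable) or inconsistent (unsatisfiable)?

Satisfiable

Take a = 6, b = 7, c = 3, d = 5, e = 8, f = 5. Then constraint 3: a + e = 14; constraint 7: f - c = 2; constraint 8: e - a = 2, and every other listed constraint is also met.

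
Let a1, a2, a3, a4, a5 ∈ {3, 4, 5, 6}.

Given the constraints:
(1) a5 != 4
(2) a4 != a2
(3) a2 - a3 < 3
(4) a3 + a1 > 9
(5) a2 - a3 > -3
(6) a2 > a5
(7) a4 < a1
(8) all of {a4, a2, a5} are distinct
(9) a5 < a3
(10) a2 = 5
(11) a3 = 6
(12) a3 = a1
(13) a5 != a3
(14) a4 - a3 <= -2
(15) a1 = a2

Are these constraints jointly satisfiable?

Unsatisfiable

Constraint 11 fixes a3 = 6 and constraint 10 fixes a2 = 5. Constraints 12 and 15 give a3 = a1 = a2, so a3 = a2. But 6 ≠ 5 — contradiction.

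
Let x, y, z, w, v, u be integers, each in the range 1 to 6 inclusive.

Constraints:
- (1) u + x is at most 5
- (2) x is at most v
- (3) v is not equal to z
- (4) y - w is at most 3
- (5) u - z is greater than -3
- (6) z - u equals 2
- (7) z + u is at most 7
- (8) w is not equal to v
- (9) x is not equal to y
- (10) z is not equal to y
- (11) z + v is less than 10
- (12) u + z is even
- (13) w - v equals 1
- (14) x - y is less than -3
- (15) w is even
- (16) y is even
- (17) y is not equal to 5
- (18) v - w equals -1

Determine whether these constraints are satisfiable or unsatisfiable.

Setting (x, y, z, w, v, u) = (1, 6, 4, 6, 5, 2) satisfies everything: constraint 1: u + x = 3; constraint 4: y - w = 0; constraint 5: u - z = -2, and the others follow.

Satisfiable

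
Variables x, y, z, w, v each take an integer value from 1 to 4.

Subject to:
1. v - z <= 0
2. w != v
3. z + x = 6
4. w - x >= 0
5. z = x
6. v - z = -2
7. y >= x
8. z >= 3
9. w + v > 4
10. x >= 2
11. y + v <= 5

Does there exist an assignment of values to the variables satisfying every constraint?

Satisfiable

Try x = 3, y = 4, z = 3, w = 4, v = 1.
Check constraint 1: v - z = -2; constraint 3: z + x = 6. The remaining constraints are straightforward to verify.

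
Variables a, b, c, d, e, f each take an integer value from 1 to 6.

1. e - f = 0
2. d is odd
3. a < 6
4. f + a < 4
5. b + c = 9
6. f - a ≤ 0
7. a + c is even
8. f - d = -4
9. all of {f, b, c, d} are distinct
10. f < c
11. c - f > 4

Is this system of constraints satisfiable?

Try a = 2, b = 3, c = 6, d = 5, e = 1, f = 1.
Check constraint 1: e - f = 0; constraint 4: f + a = 3. The remaining constraints are straightforward to verify.

Satisfiable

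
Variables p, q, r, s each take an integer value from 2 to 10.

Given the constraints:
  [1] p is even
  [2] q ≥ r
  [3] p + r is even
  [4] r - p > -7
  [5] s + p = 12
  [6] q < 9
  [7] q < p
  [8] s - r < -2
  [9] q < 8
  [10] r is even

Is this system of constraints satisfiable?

Try p = 10, q = 7, r = 6, s = 2.
Check constraint 4: r - p = -4; constraint 5: s + p = 12. The remaining constraints are straightforward to verify.

Satisfiable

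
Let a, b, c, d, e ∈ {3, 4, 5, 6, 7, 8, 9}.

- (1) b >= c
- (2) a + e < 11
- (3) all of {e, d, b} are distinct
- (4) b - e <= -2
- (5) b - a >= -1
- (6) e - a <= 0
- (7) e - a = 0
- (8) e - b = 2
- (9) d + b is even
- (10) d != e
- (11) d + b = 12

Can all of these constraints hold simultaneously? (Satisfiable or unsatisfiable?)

Unsatisfiable

Constraints 4, 5, and 6 give e − b ≥ 2, b − a ≥ -1, a − e ≥ 0.
Adding all 3 inequalities: the left sides telescope to 0, and the right sides sum to 2 + (-1) + 0 = 1. So 0 ≥ 1, which is false.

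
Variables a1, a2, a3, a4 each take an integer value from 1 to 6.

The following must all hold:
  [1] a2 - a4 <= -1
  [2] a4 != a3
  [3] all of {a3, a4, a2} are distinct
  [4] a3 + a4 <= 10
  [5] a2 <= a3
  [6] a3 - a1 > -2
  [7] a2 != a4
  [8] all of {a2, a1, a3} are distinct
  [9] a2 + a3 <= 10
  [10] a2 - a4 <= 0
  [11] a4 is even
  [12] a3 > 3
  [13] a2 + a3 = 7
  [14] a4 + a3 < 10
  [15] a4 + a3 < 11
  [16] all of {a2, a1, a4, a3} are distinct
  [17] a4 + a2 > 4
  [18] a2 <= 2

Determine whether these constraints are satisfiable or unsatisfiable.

Satisfiable

Try a1 = 6, a2 = 2, a3 = 5, a4 = 4.
Check constraint 1: a2 - a4 = -2; constraint 4: a3 + a4 = 9. The remaining constraints are straightforward to verify.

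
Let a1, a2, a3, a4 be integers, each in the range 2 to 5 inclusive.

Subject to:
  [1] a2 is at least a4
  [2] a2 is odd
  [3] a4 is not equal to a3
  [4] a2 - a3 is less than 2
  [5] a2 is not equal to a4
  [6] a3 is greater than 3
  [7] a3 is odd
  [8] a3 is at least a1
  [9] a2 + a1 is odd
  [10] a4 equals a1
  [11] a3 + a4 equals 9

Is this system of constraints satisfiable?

Try a1 = 4, a2 = 5, a3 = 5, a4 = 4.
Check constraint 2: a2 = 5 is odd; constraint 4: a2 - a3 = 0; constraint 11: a3 + a4 = 9. The remaining constraints are straightforward to verify.

Satisfiable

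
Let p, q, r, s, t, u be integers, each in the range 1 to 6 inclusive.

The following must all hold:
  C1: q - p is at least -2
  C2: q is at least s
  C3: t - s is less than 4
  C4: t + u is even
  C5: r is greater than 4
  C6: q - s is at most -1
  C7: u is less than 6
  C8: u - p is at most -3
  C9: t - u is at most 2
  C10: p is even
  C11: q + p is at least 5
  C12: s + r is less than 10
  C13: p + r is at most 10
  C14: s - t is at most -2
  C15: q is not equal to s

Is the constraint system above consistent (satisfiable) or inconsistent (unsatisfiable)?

Constraints 1, 6, 8, 9, and 14 give u − t ≥ -2, t − s ≥ 2, s − q ≥ 1, q − p ≥ -2, p − u ≥ 3.
Adding all 5 inequalities: the left sides telescope to 0, and the right sides sum to (-2) + 2 + 1 + (-2) + 3 = 2. So 0 ≥ 2, which is false.

Unsatisfiable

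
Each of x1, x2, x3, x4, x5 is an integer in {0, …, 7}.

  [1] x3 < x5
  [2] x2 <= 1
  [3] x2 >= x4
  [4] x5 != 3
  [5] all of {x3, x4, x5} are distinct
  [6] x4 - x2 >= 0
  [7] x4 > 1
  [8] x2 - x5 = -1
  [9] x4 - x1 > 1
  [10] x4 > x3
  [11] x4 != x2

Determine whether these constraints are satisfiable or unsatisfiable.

From constraint 7: x4 ≥ 2. From constraints 2 and 3: x4 ≤ x2 and x2 ≤ 1, so x4 ≤ 1. But 1 < 2, so no value of x4 works.

Unsatisfiable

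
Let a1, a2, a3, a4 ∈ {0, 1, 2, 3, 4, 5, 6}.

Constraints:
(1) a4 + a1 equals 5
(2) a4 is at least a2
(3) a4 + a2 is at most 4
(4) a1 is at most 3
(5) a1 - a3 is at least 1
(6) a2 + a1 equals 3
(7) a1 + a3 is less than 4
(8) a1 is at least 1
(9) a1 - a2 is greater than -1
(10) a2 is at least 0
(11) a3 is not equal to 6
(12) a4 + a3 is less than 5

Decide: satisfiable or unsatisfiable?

Satisfiable

One satisfying assignment is a1 = 2, a2 = 1, a3 = 0, a4 = 3.
For the less obvious constraints — constraint 1: a4 + a1 = 5; constraint 3: a4 + a2 = 4 — and the others hold by inspection.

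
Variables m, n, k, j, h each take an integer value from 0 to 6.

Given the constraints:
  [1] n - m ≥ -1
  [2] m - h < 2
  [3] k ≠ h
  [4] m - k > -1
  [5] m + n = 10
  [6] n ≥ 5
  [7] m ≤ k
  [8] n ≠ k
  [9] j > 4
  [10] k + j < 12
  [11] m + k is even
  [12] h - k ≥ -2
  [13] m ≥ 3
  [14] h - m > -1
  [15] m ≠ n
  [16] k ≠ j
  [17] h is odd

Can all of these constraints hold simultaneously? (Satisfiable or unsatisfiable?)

Satisfiable

One satisfying assignment is m = 4, n = 6, k = 4, j = 5, h = 5.
For the less obvious constraints — constraint 1: n - m = 2; constraint 2: m - h = -1 — and the others hold by inspection.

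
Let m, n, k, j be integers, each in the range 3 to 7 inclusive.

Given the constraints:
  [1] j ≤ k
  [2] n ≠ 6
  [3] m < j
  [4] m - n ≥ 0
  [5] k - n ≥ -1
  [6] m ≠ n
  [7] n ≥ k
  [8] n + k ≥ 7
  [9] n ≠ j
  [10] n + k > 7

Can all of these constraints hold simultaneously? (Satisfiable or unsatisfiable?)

Constraints 1, 3, 4, and 7 give j ≤ k, k ≤ n, n ≤ m, m < j. Chaining: j ≤ k ≤ n ≤ m < j, which forces j < j — impossible.

Unsatisfiable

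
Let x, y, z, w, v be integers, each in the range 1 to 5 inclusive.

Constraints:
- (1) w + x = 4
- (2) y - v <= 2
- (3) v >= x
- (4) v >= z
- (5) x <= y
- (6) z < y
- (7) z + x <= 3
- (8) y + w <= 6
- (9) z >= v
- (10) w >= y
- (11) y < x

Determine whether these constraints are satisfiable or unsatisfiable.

Constraints 3, 6, 9, and 11 give z < y, y < x, x ≤ v, v ≤ z. Chaining: z < y < x ≤ v ≤ z, which forces z < z — impossible.

Unsatisfiable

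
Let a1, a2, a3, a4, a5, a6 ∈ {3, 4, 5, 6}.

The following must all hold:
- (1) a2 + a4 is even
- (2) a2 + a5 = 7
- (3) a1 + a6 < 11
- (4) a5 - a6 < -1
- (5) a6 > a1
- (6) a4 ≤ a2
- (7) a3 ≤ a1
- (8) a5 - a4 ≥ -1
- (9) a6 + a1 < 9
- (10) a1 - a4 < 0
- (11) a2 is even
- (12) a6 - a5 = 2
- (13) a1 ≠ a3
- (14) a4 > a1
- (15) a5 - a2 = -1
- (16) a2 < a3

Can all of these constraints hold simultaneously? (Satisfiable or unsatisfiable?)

Constraints 6, 7, 10, and 16 give a4 ≤ a2, a2 < a3, a3 ≤ a1, a1 < a4. Chaining: a4 ≤ a2 < a3 ≤ a1 < a4, which forces a4 < a4 — impossible.

Unsatisfiable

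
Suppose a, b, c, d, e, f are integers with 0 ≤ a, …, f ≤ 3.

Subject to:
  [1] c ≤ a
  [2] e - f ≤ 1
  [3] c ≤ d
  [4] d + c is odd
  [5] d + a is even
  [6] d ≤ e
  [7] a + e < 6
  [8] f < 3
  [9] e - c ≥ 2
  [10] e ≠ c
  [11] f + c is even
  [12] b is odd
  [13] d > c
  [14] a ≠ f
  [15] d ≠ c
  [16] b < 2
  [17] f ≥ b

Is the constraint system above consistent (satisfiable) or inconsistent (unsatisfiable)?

Setting (a, b, c, d, e, f) = (1, 1, 0, 1, 3, 2) satisfies everything: constraint 2: e - f = 1; constraint 7: a + e = 4; constraint 9: e - c = 3, and the others follow.

Satisfiable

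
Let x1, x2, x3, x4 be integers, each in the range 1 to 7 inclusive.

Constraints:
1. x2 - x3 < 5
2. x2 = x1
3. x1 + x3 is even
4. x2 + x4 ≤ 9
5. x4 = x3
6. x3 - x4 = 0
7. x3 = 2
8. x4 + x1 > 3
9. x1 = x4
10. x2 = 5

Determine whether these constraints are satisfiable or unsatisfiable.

Unsatisfiable

Constraint 10 fixes x2 = 5 and constraint 7 fixes x3 = 2. Constraints 2, 5, and 9 give x2 = x1 = x4 = x3, so x2 = x3. But 5 ≠ 2 — contradiction.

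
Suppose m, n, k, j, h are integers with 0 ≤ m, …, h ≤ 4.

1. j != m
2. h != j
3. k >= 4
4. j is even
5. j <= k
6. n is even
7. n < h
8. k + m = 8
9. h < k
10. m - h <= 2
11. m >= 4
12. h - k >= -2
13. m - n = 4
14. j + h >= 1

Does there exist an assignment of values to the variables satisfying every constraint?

The assignment m = 4, n = 0, k = 4, j = 0, h = 3 works:
  constraint 8 holds since k + m = 8.
  constraint 10 holds since m - h = 1.
The rest check out directly.

Satisfiable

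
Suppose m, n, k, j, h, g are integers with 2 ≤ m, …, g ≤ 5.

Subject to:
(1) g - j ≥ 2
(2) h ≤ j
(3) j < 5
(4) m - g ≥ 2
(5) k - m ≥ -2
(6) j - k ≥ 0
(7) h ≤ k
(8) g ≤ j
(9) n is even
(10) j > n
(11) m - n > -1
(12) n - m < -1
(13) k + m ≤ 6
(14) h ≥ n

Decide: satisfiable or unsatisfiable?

Unsatisfiable

Constraints 1, 4, 5, and 6 give g − j ≥ 2, j − k ≥ 0, k − m ≥ -2, m − g ≥ 2.
Adding all 4 inequalities: the left sides telescope to 0, and the right sides sum to 2 + 0 + (-2) + 2 = 2. So 0 ≥ 2, which is false.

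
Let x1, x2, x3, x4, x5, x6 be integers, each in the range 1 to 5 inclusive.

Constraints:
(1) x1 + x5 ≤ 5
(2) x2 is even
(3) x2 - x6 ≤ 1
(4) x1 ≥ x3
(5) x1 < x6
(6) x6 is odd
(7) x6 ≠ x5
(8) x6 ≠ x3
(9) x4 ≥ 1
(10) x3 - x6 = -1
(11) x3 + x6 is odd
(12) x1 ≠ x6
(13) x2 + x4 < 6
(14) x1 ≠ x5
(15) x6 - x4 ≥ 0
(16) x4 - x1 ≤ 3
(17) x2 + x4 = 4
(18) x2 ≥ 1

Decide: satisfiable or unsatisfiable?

Take x1 = 2, x2 = 2, x3 = 2, x4 = 2, x5 = 1, x6 = 3. Then constraint 1: x1 + x5 = 3; constraint 3: x2 - x6 = -1, and every other listed constraint is also met.

Satisfiable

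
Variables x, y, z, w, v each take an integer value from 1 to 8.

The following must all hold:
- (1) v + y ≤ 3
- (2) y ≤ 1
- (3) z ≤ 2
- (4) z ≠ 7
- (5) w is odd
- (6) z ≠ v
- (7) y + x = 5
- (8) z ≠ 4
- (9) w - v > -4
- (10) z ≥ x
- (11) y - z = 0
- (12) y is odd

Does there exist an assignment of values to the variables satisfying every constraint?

Unsatisfiable

From constraint 2: y ≤ 1. From constraints 3 and 10: x ≤ z ≤ 2. Hence y + x ≤ 3. But constraint 7 requires y + x = 5, and 5 > 3. Contradiction.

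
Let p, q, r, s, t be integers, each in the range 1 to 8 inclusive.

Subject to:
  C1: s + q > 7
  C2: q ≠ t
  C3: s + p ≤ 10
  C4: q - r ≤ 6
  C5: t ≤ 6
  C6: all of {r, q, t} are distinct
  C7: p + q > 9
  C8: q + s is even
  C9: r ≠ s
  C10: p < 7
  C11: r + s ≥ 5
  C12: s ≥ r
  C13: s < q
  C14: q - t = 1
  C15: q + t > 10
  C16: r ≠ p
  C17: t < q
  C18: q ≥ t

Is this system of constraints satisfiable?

Satisfiable

Take p = 4, q = 6, r = 1, s = 4, t = 5. Then constraint 1: s + q = 10; constraint 3: s + p = 8, and every other listed constraint is also met.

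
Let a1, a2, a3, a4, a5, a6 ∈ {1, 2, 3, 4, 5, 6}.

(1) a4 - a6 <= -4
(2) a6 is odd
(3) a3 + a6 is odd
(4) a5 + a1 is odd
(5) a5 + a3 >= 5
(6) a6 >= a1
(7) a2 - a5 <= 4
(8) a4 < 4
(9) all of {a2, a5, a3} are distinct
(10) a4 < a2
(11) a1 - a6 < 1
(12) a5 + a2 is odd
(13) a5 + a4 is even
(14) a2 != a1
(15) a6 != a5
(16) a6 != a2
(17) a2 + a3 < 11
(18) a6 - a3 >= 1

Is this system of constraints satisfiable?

Satisfiable

The assignment a1 = 4, a2 = 6, a3 = 2, a4 = 1, a5 = 3, a6 = 5 works:
  constraint 1 holds since a4 - a6 = -4.
  constraint 5 holds since a5 + a3 = 5.
  constraint 7 holds since a2 - a5 = 3.
The rest check out directly.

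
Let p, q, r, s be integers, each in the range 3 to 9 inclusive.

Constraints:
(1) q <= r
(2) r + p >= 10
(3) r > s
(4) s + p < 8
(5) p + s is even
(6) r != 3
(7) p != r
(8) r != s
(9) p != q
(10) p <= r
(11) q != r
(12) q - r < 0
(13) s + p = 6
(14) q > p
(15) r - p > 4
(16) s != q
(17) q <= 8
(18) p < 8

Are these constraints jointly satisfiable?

One satisfying assignment is p = 3, q = 8, r = 9, s = 3.
For the less obvious constraints — constraint 2: r + p = 12; constraint 4: s + p = 6 — and the others hold by inspection.

Satisfiable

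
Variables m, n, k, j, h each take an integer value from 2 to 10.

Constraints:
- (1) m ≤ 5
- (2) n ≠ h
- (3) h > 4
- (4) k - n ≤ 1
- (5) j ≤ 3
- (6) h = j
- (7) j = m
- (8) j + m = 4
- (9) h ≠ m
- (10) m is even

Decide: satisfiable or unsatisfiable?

Unsatisfiable

From constraints 6 and 7, h = j = m, so h = m. But constraint 9 says h ≠ m. Contradiction.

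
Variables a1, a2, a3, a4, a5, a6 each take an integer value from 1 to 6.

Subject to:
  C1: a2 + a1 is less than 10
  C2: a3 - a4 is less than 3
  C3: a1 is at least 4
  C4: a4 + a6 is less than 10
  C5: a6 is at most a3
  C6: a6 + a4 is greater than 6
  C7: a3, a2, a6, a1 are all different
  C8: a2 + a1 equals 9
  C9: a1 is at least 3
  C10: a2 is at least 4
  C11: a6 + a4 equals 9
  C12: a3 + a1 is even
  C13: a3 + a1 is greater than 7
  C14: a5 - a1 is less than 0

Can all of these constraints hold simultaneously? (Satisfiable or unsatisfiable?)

Try a1 = 4, a2 = 5, a3 = 6, a4 = 6, a5 = 1, a6 = 3.
Check constraint 1: a2 + a1 = 9; constraint 2: a3 - a4 = 0. The remaining constraints are straightforward to verify.

Satisfiable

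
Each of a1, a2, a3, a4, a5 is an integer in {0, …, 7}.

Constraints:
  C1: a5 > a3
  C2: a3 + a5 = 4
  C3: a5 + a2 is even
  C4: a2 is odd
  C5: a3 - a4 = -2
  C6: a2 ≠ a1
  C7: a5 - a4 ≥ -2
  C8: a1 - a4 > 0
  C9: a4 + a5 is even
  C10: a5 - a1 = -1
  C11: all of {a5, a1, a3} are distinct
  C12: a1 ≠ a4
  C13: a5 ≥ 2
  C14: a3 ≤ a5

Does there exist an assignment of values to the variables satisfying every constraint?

Satisfiable

The assignment a1 = 4, a2 = 1, a3 = 1, a4 = 3, a5 = 3 works:
  constraint 2 holds since a3 + a5 = 4.
  constraint 5 holds since a3 - a4 = -2.
  constraint 7 holds since a5 - a4 = 0.
The rest check out directly.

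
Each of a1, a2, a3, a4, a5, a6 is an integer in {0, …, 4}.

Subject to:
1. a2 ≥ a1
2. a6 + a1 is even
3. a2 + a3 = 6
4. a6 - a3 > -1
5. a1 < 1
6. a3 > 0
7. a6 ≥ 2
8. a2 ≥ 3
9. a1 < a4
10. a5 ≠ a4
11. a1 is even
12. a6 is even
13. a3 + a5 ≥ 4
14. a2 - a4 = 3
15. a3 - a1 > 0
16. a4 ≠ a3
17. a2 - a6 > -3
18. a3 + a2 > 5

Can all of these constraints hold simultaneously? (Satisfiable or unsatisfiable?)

Satisfiable

Setting (a1, a2, a3, a4, a5, a6) = (0, 4, 2, 1, 4, 4) satisfies everything: constraint 3: a2 + a3 = 6; constraint 4: a6 - a3 = 2; constraint 13: a3 + a5 = 6, and the others follow.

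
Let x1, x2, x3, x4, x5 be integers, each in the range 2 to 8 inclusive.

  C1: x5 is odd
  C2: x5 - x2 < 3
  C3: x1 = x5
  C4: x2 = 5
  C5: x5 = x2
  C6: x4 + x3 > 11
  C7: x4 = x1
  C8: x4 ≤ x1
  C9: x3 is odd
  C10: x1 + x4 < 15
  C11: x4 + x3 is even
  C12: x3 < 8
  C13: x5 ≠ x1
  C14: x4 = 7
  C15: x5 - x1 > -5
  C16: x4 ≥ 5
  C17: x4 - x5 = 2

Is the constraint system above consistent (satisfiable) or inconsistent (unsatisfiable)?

Unsatisfiable

Constraint 14 fixes x4 = 7 and constraint 4 fixes x2 = 5. Constraints 3, 5, and 7 give x4 = x1 = x5 = x2, so x4 = x2. But 7 ≠ 5 — contradiction.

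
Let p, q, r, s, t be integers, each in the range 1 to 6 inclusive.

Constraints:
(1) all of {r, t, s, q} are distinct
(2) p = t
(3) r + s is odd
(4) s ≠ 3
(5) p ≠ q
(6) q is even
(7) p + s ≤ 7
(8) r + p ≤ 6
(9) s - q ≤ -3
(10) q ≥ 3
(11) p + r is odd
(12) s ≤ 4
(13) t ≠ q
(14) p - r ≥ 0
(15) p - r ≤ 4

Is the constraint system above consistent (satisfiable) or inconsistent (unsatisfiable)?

Take p = 3, q = 4, r = 2, s = 1, t = 3. Then constraint 7: p + s = 4; constraint 8: r + p = 5; constraint 9: s - q = -3, and every other listed constraint is also met.

Satisfiable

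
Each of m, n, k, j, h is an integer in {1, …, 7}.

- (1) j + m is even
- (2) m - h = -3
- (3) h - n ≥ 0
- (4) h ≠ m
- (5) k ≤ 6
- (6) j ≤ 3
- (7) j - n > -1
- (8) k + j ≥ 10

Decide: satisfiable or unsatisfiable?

Unsatisfiable

From constraint 5: k ≤ 6. From constraint 6: j ≤ 3. Hence k + j ≤ 9. But constraint 8 requires k + j ≥ 10, and 10 > 9. Contradiction.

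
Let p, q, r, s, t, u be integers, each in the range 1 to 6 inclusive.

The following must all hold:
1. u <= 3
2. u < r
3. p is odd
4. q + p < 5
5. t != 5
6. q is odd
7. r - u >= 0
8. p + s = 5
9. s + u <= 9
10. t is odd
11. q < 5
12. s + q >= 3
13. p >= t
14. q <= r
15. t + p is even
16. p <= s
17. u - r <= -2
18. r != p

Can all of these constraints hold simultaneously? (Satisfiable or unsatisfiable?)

Take p = 1, q = 1, r = 5, s = 4, t = 1, u = 2. Then constraint 4: q + p = 2; constraint 7: r - u = 3; constraint 8: p + s = 5, and every other listed constraint is also met.

Satisfiable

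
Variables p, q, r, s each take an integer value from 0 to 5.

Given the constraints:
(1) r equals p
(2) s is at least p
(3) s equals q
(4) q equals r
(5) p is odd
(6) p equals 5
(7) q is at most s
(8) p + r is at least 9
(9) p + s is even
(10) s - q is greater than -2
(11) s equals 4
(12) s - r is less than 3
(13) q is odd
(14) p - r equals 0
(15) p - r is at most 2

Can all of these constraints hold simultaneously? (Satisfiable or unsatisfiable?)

Constraint 11 fixes s = 4 and constraint 6 fixes p = 5. Constraints 1, 3, and 4 give s = q = r = p, so s = p. But 4 ≠ 5 — contradiction.

Unsatisfiable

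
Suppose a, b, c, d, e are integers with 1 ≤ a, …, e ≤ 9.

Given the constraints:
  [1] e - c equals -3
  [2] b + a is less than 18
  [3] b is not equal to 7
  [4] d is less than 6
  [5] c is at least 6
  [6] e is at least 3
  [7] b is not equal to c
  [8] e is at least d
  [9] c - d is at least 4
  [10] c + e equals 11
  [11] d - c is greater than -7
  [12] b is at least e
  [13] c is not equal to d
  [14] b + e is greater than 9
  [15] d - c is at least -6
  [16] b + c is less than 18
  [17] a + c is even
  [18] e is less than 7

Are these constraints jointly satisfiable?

Satisfiable

Setting (a, b, c, d, e) = (7, 8, 7, 3, 4) satisfies everything: constraint 1: e - c = -3; constraint 2: b + a = 15, and the others follow.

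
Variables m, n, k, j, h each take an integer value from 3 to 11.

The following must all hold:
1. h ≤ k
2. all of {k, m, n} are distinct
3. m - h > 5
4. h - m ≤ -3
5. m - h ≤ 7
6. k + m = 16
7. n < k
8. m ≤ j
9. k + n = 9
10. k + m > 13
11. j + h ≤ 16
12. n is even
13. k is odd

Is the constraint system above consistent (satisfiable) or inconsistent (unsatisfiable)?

Take m = 11, n = 4, k = 5, j = 11, h = 5. Then constraint 3: m - h = 6; constraint 4: h - m = -6; constraint 5: m - h = 6, and every other listed constraint is also met.

Satisfiable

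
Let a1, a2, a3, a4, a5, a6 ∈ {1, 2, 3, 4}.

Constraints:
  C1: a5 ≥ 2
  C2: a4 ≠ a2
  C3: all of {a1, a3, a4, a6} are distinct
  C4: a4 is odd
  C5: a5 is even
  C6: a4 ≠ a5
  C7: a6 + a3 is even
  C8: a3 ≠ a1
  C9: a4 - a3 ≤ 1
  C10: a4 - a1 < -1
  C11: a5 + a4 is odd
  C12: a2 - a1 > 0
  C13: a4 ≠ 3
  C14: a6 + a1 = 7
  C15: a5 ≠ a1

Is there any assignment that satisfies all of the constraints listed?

Satisfiable

The assignment a1 = 3, a2 = 4, a3 = 2, a4 = 1, a5 = 2, a6 = 4 works:
  constraint 9 holds since a4 - a3 = -1.
  constraint 10 holds since a4 - a1 = -2.
  constraint 12 holds since a2 - a1 = 1.
The rest check out directly.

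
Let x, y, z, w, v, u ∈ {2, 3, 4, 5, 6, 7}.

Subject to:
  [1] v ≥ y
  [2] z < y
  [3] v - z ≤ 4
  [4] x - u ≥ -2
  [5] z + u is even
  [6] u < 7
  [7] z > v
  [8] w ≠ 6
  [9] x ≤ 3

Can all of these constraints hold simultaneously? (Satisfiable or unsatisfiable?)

Unsatisfiable

Constraints 1, 2, and 7 give y ≤ v, v < z, z < y. Chaining: y ≤ v < z < y, which forces y < y — impossible.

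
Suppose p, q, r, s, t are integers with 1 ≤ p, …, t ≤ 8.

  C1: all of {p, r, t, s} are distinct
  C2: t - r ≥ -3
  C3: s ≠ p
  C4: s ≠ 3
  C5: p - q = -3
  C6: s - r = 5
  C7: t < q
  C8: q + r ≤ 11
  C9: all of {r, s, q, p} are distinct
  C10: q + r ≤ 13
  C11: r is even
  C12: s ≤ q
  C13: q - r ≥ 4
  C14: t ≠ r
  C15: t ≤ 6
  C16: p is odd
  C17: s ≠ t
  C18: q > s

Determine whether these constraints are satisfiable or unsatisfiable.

Satisfiable

The assignment p = 5, q = 8, r = 2, s = 7, t = 1 works:
  constraint 2 holds since t - r = -1.
  constraint 5 holds since p - q = -3.
  constraint 6 holds since s - r = 5.
The rest check out directly.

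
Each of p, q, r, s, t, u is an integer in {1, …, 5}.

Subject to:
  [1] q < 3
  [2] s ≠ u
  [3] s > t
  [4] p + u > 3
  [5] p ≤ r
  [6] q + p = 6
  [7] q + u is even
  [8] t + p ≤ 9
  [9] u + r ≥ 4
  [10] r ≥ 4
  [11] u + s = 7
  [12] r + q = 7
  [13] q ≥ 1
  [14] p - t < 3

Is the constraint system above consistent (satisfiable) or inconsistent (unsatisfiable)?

Try p = 4, q = 2, r = 5, s = 5, t = 3, u = 2.
Check constraint 4: p + u = 6; constraint 6: q + p = 6. The remaining constraints are straightforward to verify.

Satisfiable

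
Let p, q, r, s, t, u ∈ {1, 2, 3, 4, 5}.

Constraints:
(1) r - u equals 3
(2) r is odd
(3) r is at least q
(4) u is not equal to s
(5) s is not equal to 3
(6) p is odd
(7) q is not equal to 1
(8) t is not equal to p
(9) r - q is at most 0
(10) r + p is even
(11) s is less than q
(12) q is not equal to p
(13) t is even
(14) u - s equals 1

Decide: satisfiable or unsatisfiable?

One satisfying assignment is p = 3, q = 5, r = 5, s = 1, t = 4, u = 2.
For the less obvious constraints — constraint 1: r - u = 3; constraint 9: r - q = 0; constraint 14: u - s = 1 — and the others hold by inspection.

Satisfiable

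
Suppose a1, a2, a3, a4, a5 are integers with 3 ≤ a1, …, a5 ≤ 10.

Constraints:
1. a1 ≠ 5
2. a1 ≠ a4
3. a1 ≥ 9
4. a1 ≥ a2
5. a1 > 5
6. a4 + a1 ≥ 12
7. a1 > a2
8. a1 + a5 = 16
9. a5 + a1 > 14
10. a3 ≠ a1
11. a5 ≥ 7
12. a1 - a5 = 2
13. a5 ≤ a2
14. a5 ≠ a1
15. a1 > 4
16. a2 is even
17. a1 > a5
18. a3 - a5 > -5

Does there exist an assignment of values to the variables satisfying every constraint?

One satisfying assignment is a1 = 9, a2 = 8, a3 = 3, a4 = 3, a5 = 7.
For the less obvious constraints — constraint 6: a4 + a1 = 12; constraint 8: a1 + a5 = 16; constraint 9: a5 + a1 = 16 — and the others hold by inspection.

Satisfiable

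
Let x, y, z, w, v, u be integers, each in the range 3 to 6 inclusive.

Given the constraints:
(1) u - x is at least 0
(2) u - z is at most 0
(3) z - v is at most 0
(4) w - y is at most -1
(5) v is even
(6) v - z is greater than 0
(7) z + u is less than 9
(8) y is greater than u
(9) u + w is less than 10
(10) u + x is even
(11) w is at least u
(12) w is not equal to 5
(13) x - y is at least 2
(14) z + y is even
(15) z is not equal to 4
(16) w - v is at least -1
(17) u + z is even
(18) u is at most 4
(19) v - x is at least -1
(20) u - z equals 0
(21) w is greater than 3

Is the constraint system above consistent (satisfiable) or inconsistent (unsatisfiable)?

Constraints 1, 2, 3, 4, 13, and 16 give u − x ≥ 0, x − y ≥ 2, y − w ≥ 1, w − v ≥ -1, v − z ≥ 0, z − u ≥ 0.
Adding all 6 inequalities: the left sides telescope to 0, and the right sides sum to 0 + 2 + 1 + (-1) + 0 + 0 = 2. So 0 ≥ 2, which is false.

Unsatisfiable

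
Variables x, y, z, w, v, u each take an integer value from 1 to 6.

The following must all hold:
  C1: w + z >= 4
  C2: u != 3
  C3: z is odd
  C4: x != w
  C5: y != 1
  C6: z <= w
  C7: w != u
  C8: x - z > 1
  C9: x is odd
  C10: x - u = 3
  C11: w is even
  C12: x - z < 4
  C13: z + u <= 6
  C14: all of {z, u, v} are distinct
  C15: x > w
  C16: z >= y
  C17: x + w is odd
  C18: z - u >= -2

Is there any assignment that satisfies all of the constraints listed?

Satisfiable

The assignment x = 5, y = 3, z = 3, w = 4, v = 5, u = 2 works:
  constraint 1 holds since w + z = 7.
  constraint 8 holds since x - z = 2.
  constraint 10 holds since x - u = 3.
The rest check out directly.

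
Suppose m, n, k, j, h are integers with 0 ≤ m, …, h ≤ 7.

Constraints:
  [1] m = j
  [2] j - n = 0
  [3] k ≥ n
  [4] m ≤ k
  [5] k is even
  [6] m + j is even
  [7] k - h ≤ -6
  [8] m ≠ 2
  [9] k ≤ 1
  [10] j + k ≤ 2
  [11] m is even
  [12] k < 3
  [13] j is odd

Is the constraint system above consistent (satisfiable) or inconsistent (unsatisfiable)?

Constraint 11 makes m even and constraint 13 makes j odd, so m + j must be odd. Constraint 6 says m + j is even — contradiction.

Unsatisfiable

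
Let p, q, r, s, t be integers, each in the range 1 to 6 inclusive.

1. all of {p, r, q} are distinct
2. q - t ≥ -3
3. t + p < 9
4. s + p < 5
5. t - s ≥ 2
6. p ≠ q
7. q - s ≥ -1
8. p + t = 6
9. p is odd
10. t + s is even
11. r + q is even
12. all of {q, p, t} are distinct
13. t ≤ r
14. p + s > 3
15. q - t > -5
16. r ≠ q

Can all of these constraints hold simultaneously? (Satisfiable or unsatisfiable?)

Setting (p, q, r, s, t) = (1, 2, 6, 3, 5) satisfies everything: constraint 2: q - t = -3; constraint 3: t + p = 6; constraint 4: s + p = 4, and the others follow.

Satisfiable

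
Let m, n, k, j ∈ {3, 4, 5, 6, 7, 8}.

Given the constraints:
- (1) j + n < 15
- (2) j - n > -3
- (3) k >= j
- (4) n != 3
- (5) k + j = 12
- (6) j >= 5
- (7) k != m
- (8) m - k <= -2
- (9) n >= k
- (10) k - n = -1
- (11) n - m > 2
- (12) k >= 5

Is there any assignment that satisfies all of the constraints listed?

Try m = 3, n = 7, k = 6, j = 6.
Check constraint 1: j + n = 13; constraint 2: j - n = -1. The remaining constraints are straightforward to verify.

Satisfiable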